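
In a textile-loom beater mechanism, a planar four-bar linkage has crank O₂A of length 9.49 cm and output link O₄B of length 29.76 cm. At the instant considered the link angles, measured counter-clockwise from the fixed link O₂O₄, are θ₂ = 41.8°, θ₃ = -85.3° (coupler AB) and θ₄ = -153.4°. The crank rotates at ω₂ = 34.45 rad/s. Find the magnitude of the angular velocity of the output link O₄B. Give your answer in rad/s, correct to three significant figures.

9.44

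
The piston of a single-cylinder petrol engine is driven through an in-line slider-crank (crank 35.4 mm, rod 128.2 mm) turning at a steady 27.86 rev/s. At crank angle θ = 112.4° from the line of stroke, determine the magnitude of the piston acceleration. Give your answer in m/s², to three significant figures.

ω = 2π·27.9 = 175 rad/s
x(θ) = r cosθ + √(L² − r² sin²θ); with ω constant, a = ω²·d²x/dθ².
d²x/dθ² = −r cosθ − r²(cos2θ)/√u − r⁴ sin²2θ/(4u^{3/2}),  u = L² − r² sin²θ = 0.0153641 m².
Substituting r = 0.0354 m, L = 0.1282 m, θ = 112.4°: d²x/dθ² = +0.020561 m.
a = ω²·d²x/dθ² = (175)²·(+0.020561) = +630.05 m/s²;  |a| = 630.05 m/s².

630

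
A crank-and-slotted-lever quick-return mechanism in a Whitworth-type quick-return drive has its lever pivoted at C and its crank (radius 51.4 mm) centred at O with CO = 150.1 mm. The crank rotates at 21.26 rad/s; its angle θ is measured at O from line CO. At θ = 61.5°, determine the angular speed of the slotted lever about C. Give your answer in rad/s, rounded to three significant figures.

4.13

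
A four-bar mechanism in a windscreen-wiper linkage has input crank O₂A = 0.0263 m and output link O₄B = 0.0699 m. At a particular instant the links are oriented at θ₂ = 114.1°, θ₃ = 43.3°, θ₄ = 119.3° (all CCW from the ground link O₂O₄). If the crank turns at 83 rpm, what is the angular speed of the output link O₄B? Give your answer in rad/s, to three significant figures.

3.18

ω₂ = 8.692 rad/s (from 83 rpm).
Differentiating the loop-closure r₂e^{iθ₂}+r₃e^{iθ₃}=r₁+r₄e^{iθ₄} gives r₂ω₂e^{iθ₂}+r₃ω₃e^{iθ₃}=r₄ω₄e^{iθ₄}.
Eliminating the other unknown: ω₄ = r₂ω₂ sin(θ₂−θ₃) / [r₄ sin(θ₄−θ₃)].
Numerator sine = +0.94438; denominator sine = +0.97030.
Result = 0.0263·8.692·(+0.94438) / (0.0699·(+0.97030)) = +3.1829 rad/s; magnitude 3.1829 rad/s.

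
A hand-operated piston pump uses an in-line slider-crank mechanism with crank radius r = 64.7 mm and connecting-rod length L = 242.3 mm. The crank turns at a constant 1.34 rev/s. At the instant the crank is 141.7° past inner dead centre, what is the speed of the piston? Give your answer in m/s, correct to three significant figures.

0.266

ω = 2π·1.34 = 8.419 rad/s
For an in-line slider-crank, x = r cosθ + √(L² − r² sin²θ), so v = −rω sinθ·[1 + r cosθ/√(L² − r² sin²θ)].
With r = 0.0647 m, L = 0.2423 m, θ = 141.7°: √(L² − r² sin²θ) = 0.23896 m.
v = −0.0647·8.419·0.61978·[1 + 0.0647·-0.78478/0.23896] = -0.26588 m/s.
|v| = 0.26588 m/s.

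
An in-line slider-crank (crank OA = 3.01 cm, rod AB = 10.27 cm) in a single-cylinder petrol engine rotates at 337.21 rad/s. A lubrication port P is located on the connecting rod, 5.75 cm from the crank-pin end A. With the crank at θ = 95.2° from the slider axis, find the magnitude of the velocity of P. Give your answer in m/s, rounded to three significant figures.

9.96

ω = 337.2 rad/s.  Crank-pin speed |V_A| = rω = 10.15 m/s, perpendicular to OA.
Rod angle: sinφ = −(r/L) sinθ ⇒ φ = -16.971°; ω_rod = −rω cosθ/√(L²−r²sin²θ) = +9.3652 rad/s.
V_P = V_A + ω_rod × AP, with AP = 0.0575 m along the rod.
Components: V_Px = −rω sinθ − a·ω_rod·sinφ = -9.9511 m/s;  V_Py = rω cosθ + a·ω_rod·cosφ = -0.40487 m/s.
|V_P| = √(V_Px² + V_Py²) = 9.9593 m/s.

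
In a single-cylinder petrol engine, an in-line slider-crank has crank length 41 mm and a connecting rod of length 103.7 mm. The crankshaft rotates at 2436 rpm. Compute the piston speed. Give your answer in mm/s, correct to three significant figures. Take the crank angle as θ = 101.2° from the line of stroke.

9400

ω = 2π·2436/60 = 255.1 rad/s
For an in-line slider-crank, x = r cosθ + √(L² − r² sin²θ), so v = −rω sinθ·[1 + r cosθ/√(L² − r² sin²θ)].
With r = 0.041 m, L = 0.1037 m, θ = 101.2°: √(L² − r² sin²θ) = 0.095583 m.
v = −0.041·255.1·0.98096·[1 + 0.041·-0.19423/0.095583] = -9.405 m/s.
|v| = 9.405 m/s = 9405 mm/s.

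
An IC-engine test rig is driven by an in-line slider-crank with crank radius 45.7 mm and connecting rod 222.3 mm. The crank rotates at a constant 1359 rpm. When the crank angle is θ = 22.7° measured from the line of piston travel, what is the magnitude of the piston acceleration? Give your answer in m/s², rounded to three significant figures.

989

ω = 2π·1359/60 = 142.3 rad/s
x(θ) = r cosθ + √(L² − r² sin²θ); with ω constant, a = ω²·d²x/dθ².
d²x/dθ² = −r cosθ − r²(cos2θ)/√u − r⁴ sin²2θ/(4u^{3/2}),  u = L² − r² sin²θ = 0.0491063 m².
Substituting r = 0.0457 m, L = 0.2223 m, θ = 22.7°: d²x/dθ² = -0.048828 m.
a = ω²·d²x/dθ² = (142.3)²·(-0.048828) = -988.94 m/s²;  |a| = 988.94 m/s².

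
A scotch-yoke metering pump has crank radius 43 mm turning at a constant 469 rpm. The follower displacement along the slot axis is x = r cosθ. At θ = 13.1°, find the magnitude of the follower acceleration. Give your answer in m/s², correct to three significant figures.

101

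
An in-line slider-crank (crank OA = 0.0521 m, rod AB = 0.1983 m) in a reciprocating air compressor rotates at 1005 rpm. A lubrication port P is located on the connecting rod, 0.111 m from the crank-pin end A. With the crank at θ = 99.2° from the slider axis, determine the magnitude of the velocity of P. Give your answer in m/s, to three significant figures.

5.29

ω = 105.2 rad/s.  Crank-pin speed |V_A| = rω = 5.4832 m/s, perpendicular to OA.
Rod angle: sinφ = −(r/L) sinθ ⇒ φ = -15.032°; ω_rod = −rω cosθ/√(L²−r²sin²θ) = +4.5775 rad/s.
V_P = V_A + ω_rod × AP, with AP = 0.111 m along the rod.
Components: V_Px = −rω sinθ − a·ω_rod·sinφ = -5.2809 m/s;  V_Py = rω cosθ + a·ω_rod·cosφ = -0.38594 m/s.
|V_P| = √(V_Px² + V_Py²) = 5.295 m/s.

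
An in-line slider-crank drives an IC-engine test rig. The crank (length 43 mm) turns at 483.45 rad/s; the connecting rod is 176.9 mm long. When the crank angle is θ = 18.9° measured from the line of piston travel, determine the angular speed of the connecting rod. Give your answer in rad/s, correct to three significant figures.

112

ω = 483.4 rad/s
The rod makes angle φ with the slider axis where L sinφ = r sinθ; differentiating, L cosφ·φ̇ = r ω cosθ.
L cosφ = √(L² − r² sin²θ) = 0.17635 m.
|ω_rod| = r ω |cosθ| / √(L² − r² sin²θ) = 0.043·483.4·0.94609/0.17635 = 111.53 rad/s.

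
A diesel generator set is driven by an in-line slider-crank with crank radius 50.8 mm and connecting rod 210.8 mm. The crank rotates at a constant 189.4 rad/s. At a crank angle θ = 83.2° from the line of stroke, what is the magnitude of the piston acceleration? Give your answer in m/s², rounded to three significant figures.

223

ω = 189.4 rad/s
x(θ) = r cosθ + √(L² − r² sin²θ); with ω constant, a = ω²·d²x/dθ².
d²x/dθ² = −r cosθ − r²(cos2θ)/√u − r⁴ sin²2θ/(4u^{3/2}),  u = L² − r² sin²θ = 0.0418922 m².
Substituting r = 0.0508 m, L = 0.2108 m, θ = 83.2°: d²x/dθ² = +0.0062292 m.
a = ω²·d²x/dθ² = (189.4)²·(+0.0062292) = +223.46 m/s²;  |a| = 223.46 m/s².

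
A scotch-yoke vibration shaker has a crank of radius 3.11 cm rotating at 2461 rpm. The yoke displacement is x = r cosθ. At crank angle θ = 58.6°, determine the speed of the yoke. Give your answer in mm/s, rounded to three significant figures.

ω = 257.7 rad/s (from 2461 rpm).
x = r cosθ ⇒ ẋ = −rω sinθ.
|v| = rω|sinθ| = 0.0311·257.7·|sin 58.6°| = 6.8412 m/s = 6841.2 mm/s.

6840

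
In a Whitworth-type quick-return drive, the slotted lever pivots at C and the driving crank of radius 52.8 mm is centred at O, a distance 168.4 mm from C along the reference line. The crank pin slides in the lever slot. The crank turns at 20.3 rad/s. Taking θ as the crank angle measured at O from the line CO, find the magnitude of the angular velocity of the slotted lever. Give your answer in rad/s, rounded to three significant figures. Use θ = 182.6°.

ω = 20.3 rad/s
Crank pin A relative to C: A = (d + r cosθ, r sinθ); lever angle φ = atan2(r sinθ, d + r cosθ).
Differentiating tanφ: φ̇ = rω(d cosθ + r)/(d² + r² + 2dr cosθ).
d² + r² + 2dr cosθ = |CA|² = 0.0133817 m²;  d cosθ + r = -0.11543 m.
|ω_lever| = |0.0528·20.3·-0.11543| / 0.0133817 = 9.2454 rad/s.

9.25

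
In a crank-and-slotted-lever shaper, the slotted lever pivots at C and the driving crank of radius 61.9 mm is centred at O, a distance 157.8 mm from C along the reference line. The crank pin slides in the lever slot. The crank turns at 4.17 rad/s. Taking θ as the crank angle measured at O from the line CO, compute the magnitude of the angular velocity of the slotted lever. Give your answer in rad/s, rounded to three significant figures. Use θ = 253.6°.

ω = 4.17 rad/s
Crank pin A relative to C: A = (d + r cosθ, r sinθ); lever angle φ = atan2(r sinθ, d + r cosθ).
Differentiating tanφ: φ̇ = rω(d cosθ + r)/(d² + r² + 2dr cosθ).
d² + r² + 2dr cosθ = |CA|² = 0.0232167 m²;  d cosθ + r = +0.017347 m.
|ω_lever| = |0.0619·4.17·+0.017347| / 0.0232167 = 0.19286 rad/s.

0.193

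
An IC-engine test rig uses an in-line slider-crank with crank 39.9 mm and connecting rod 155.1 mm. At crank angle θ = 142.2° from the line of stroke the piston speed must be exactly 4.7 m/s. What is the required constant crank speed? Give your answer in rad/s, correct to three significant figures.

242

For an in-line slider-crank, |v_piston| = rω|sinθ|·[1 + r cosθ/√(L² − r² sin²θ)].
With r = 0.0399 m, L = 0.1551 m, θ = 142.2°: the bracketed kinematic factor |dx/dθ| = 0.019421 m.
ω = v/|dx/dθ| = 4.7/0.019421 = 242.01 rad/s.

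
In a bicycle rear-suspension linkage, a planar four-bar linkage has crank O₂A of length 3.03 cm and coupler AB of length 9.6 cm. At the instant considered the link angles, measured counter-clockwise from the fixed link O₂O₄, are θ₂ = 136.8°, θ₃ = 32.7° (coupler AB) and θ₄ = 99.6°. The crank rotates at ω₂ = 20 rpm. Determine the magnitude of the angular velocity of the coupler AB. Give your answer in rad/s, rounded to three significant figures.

ω₂ = 2.094 rad/s (from 20 rpm).
Differentiating the loop-closure r₂e^{iθ₂}+r₃e^{iθ₃}=r₁+r₄e^{iθ₄} gives r₂ω₂e^{iθ₂}+r₃ω₃e^{iθ₃}=r₄ω₄e^{iθ₄}.
Eliminating the other unknown: ω₃ = r₂ω₂ sin(θ₄−θ₂) / [r₃ sin(θ₃−θ₄)].
Numerator sine = -0.60460; denominator sine = -0.91982.
Result = 0.0303·2.094·(-0.60460) / (0.096·(-0.91982)) = +0.4345 rad/s; magnitude 0.4345 rad/s.

0.435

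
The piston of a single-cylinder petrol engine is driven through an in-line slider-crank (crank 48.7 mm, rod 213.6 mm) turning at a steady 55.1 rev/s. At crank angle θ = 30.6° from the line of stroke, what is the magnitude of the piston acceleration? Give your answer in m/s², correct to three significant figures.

5680

ω = 2π·55.1 = 346.2 rad/s
x(θ) = r cosθ + √(L² − r² sin²θ); with ω constant, a = ω²·d²x/dθ².
d²x/dθ² = −r cosθ − r²(cos2θ)/√u − r⁴ sin²2θ/(4u^{3/2}),  u = L² − r² sin²θ = 0.0450104 m².
Substituting r = 0.0487 m, L = 0.2136 m, θ = 30.6°: d²x/dθ² = -0.047417 m.
a = ω²·d²x/dθ² = (346.2)²·(-0.047417) = -5683.2 m/s²;  |a| = 5683.2 m/s².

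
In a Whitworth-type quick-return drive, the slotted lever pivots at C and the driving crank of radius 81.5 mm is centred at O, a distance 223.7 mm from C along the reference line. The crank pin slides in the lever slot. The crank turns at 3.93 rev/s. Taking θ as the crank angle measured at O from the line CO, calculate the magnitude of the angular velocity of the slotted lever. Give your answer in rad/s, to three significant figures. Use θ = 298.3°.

5.10

ω = 24.69 rad/s (from 3.93 rev/s).
Crank pin A relative to C: A = (d + r cosθ, r sinθ); lever angle φ = atan2(r sinθ, d + r cosθ).
Differentiating tanφ: φ̇ = rω(d cosθ + r)/(d² + r² + 2dr cosθ).
d² + r² + 2dr cosθ = |CA|² = 0.0739707 m²;  d cosθ + r = +0.18755 m.
|ω_lever| = |0.0815·24.69·+0.18755| / 0.0739707 = 5.1026 rad/s.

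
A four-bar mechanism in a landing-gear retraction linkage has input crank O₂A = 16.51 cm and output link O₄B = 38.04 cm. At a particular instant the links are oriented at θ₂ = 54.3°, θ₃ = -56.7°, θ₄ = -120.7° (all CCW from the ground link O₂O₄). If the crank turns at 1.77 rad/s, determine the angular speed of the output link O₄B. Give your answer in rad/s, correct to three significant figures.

0.798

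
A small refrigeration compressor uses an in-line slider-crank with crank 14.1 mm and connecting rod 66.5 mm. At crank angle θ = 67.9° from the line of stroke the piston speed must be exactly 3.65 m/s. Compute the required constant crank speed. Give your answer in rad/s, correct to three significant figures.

For an in-line slider-crank, |v_piston| = rω|sinθ|·[1 + r cosθ/√(L² − r² sin²θ)].
With r = 0.0141 m, L = 0.0665 m, θ = 67.9°: the bracketed kinematic factor |dx/dθ| = 0.014127 m.
ω = v/|dx/dθ| = 3.65/0.014127 = 258.37 rad/s.

258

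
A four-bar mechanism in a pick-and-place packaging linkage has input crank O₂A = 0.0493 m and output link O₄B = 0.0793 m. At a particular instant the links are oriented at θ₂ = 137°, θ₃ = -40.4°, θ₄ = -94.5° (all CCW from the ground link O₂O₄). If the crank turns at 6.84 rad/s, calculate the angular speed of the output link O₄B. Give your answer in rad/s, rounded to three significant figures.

ω₂ = 6.84 rad/s
Differentiating the loop-closure r₂e^{iθ₂}+r₃e^{iθ₃}=r₁+r₄e^{iθ₄} gives r₂ω₂e^{iθ₂}+r₃ω₃e^{iθ₃}=r₄ω₄e^{iθ₄}.
Eliminating the other unknown: ω₄ = r₂ω₂ sin(θ₂−θ₃) / [r₄ sin(θ₄−θ₃)].
Numerator sine = +0.04536; denominator sine = -0.81004.
Result = 0.0493·6.84·(+0.04536) / (0.0793·(-0.81004)) = -0.23814 rad/s; magnitude 0.23814 rad/s.

0.238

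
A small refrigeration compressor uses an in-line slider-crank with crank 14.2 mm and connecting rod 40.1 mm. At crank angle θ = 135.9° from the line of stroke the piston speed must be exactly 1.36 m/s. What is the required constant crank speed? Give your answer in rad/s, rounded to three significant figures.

187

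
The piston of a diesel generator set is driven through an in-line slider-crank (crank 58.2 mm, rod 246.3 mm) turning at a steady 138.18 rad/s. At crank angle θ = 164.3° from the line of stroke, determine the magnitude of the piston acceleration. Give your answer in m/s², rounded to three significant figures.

ω = 138.2 rad/s
x(θ) = r cosθ + √(L² − r² sin²θ); with ω constant, a = ω²·d²x/dθ².
d²x/dθ² = −r cosθ − r²(cos2θ)/√u − r⁴ sin²2θ/(4u^{3/2}),  u = L² − r² sin²θ = 0.0604157 m².
Substituting r = 0.0582 m, L = 0.2463 m, θ = 164.3°: d²x/dθ² = +0.044214 m.
a = ω²·d²x/dθ² = (138.2)²·(+0.044214) = +844.2 m/s²;  |a| = 844.2 m/s².

844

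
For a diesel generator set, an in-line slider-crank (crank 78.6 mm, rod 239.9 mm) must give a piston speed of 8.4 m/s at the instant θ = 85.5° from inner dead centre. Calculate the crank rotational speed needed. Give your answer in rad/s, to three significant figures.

For an in-line slider-crank, |v_piston| = rω|sinθ|·[1 + r cosθ/√(L² − r² sin²θ)].
With r = 0.0786 m, L = 0.2399 m, θ = 85.5°: the bracketed kinematic factor |dx/dθ| = 0.080489 m.
ω = v/|dx/dθ| = 8.4/0.080489 = 104.36 rad/s.

104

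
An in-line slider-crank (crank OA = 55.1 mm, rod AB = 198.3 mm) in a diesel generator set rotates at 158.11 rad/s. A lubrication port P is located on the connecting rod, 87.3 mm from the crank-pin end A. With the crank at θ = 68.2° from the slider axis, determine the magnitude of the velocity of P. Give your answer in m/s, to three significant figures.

8.66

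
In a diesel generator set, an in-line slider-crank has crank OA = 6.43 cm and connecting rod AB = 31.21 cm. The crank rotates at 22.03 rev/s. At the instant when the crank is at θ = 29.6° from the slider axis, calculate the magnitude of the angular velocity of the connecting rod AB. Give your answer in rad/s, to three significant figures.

ω = 138.4 rad/s (converted from 22.03 rev/s).
The rod makes angle φ with the slider axis where L sinφ = r sinθ; differentiating, L cosφ·φ̇ = r ω cosθ.
L cosφ = √(L² − r² sin²θ) = 0.31048 m.
|ω_rod| = r ω |cosθ| / √(L² − r² sin²θ) = 0.0643·138.4·0.86949/0.31048 = 24.925 rad/s.

24.9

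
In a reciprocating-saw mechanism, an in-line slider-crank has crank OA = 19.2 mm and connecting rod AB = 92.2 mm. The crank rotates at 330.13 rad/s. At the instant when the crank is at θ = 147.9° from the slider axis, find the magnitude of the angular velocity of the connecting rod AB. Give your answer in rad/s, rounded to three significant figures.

58.6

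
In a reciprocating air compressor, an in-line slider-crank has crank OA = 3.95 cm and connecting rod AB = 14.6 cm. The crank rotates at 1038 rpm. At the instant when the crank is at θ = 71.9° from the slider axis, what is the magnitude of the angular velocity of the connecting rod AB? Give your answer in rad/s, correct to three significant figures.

9.45

ω = 108.7 rad/s (converted from 1038 rpm).
The rod makes angle φ with the slider axis where L sinφ = r sinθ; differentiating, L cosφ·φ̇ = r ω cosθ.
L cosφ = √(L² − r² sin²θ) = 0.14109 m.
|ω_rod| = r ω |cosθ| / √(L² − r² sin²θ) = 0.0395·108.7·0.31068/0.14109 = 9.4544 rad/s.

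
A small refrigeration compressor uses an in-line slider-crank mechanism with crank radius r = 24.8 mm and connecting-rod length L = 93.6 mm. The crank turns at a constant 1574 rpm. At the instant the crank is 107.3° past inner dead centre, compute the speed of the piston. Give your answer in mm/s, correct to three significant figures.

3580

ω = 2π·1574/60 = 164.8 rad/s
For an in-line slider-crank, x = r cosθ + √(L² − r² sin²θ), so v = −rω sinθ·[1 + r cosθ/√(L² − r² sin²θ)].
With r = 0.0248 m, L = 0.0936 m, θ = 107.3°: √(L² − r² sin²θ) = 0.090556 m.
v = −0.0248·164.8·0.95476·[1 + 0.0248·-0.29737/0.090556] = -3.585 m/s.
|v| = 3.585 m/s = 3585 mm/s.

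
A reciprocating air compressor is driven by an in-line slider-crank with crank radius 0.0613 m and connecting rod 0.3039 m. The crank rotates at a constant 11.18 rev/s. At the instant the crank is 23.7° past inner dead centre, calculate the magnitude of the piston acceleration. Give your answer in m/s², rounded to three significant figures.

ω = 2π·11.2 = 70.25 rad/s
x(θ) = r cosθ + √(L² − r² sin²θ); with ω constant, a = ω²·d²x/dθ².
d²x/dθ² = −r cosθ − r²(cos2θ)/√u − r⁴ sin²2θ/(4u^{3/2}),  u = L² − r² sin²θ = 0.0917481 m².
Substituting r = 0.0613 m, L = 0.3039 m, θ = 23.7°: d²x/dθ² = -0.064596 m.
a = ω²·d²x/dθ² = (70.25)²·(-0.064596) = -318.75 m/s²;  |a| = 318.75 m/s².

319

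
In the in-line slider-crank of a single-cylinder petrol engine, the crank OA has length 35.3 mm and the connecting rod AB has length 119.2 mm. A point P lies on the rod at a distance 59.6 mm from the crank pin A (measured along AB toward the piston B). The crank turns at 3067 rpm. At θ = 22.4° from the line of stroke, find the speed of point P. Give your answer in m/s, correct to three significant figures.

ω = 321.2 rad/s.  Crank-pin speed |V_A| = rω = 11.337 m/s, perpendicular to OA.
Rod angle: sinφ = −(r/L) sinθ ⇒ φ = -6.480°; ω_rod = −rω cosθ/√(L²−r²sin²θ) = -88.502 rad/s.
V_P = V_A + ω_rod × AP, with AP = 0.0596 m along the rod.
Components: V_Px = −rω sinθ − a·ω_rod·sinφ = -4.9156 m/s;  V_Py = rω cosθ + a·ω_rod·cosφ = +5.241 m/s.
|V_P| = √(V_Px² + V_Py²) = 7.1855 m/s.

7.19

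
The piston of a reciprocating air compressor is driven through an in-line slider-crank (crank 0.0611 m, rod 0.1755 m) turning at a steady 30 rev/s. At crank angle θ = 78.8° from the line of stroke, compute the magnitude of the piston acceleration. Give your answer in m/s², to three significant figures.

318

ω = 2π·30 = 188.5 rad/s
x(θ) = r cosθ + √(L² − r² sin²θ); with ω constant, a = ω²·d²x/dθ².
d²x/dθ² = −r cosθ − r²(cos2θ)/√u − r⁴ sin²2θ/(4u^{3/2}),  u = L² − r² sin²θ = 0.0272079 m².
Substituting r = 0.0611 m, L = 0.1755 m, θ = 78.8°: d²x/dθ² = +0.0089445 m.
a = ω²·d²x/dθ² = (188.5)²·(+0.0089445) = +317.8 m/s²;  |a| = 317.8 m/s².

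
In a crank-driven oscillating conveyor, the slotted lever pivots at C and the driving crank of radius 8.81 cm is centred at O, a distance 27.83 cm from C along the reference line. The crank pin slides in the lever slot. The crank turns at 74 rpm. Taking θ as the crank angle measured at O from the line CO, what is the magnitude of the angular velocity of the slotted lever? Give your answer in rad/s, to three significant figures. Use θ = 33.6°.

1.73

ω = 7.749 rad/s (from 74 rpm).
Crank pin A relative to C: A = (d + r cosθ, r sinθ); lever angle φ = atan2(r sinθ, d + r cosθ).
Differentiating tanφ: φ̇ = rω(d cosθ + r)/(d² + r² + 2dr cosθ).
d² + r² + 2dr cosθ = |CA|² = 0.126056 m²;  d cosθ + r = +0.3199 m.
|ω_lever| = |0.0881·7.749·+0.3199| / 0.126056 = 1.7326 rad/s.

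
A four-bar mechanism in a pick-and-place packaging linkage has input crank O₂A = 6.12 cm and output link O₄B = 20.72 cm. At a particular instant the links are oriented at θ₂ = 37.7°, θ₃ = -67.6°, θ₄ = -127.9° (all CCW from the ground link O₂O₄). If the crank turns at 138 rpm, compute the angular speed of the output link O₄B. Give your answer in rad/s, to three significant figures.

ω₂ = 14.45 rad/s (from 138 rpm).
Differentiating the loop-closure r₂e^{iθ₂}+r₃e^{iθ₃}=r₁+r₄e^{iθ₄} gives r₂ω₂e^{iθ₂}+r₃ω₃e^{iθ₃}=r₄ω₄e^{iθ₄}.
Eliminating the other unknown: ω₄ = r₂ω₂ sin(θ₂−θ₃) / [r₄ sin(θ₄−θ₃)].
Numerator sine = +0.96456; denominator sine = -0.86863.
Result = 0.0612·14.45·(+0.96456) / (0.2072·(-0.86863)) = -4.7398 rad/s; magnitude 4.7398 rad/s.

4.74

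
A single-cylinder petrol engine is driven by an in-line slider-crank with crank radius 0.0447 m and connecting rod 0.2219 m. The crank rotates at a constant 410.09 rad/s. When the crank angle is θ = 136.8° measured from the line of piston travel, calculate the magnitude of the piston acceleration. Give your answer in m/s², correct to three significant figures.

5370

ω = 410.1 rad/s
x(θ) = r cosθ + √(L² − r² sin²θ); with ω constant, a = ω²·d²x/dθ².
d²x/dθ² = −r cosθ − r²(cos2θ)/√u − r⁴ sin²2θ/(4u^{3/2}),  u = L² − r² sin²θ = 0.0483033 m².
Substituting r = 0.0447 m, L = 0.2219 m, θ = 136.8°: d²x/dθ² = +0.03192 m.
a = ω²·d²x/dθ² = (410.1)²·(+0.03192) = +5368.2 m/s²;  |a| = 5368.2 m/s².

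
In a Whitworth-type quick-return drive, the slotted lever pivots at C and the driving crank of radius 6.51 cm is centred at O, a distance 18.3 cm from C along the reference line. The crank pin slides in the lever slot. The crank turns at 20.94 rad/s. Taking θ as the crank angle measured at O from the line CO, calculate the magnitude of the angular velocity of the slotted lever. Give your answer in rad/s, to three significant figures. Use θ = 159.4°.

ω = 20.94 rad/s
Crank pin A relative to C: A = (d + r cosθ, r sinθ); lever angle φ = atan2(r sinθ, d + r cosθ).
Differentiating tanφ: φ̇ = rω(d cosθ + r)/(d² + r² + 2dr cosθ).
d² + r² + 2dr cosθ = |CA|² = 0.0154239 m²;  d cosθ + r = -0.1062 m.
|ω_lever| = |0.0651·20.94·-0.1062| / 0.0154239 = 9.3861 rad/s.

9.39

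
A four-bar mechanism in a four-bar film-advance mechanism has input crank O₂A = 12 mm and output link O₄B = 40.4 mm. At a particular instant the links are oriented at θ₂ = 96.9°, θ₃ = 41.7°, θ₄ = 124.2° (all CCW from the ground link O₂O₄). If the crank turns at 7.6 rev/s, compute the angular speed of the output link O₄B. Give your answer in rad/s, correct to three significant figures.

11.7

ω₂ = 47.75 rad/s (from 7.6 rev/s).
Differentiating the loop-closure r₂e^{iθ₂}+r₃e^{iθ₃}=r₁+r₄e^{iθ₄} gives r₂ω₂e^{iθ₂}+r₃ω₃e^{iθ₃}=r₄ω₄e^{iθ₄}.
Eliminating the other unknown: ω₄ = r₂ω₂ sin(θ₂−θ₃) / [r₄ sin(θ₄−θ₃)].
Numerator sine = +0.82115; denominator sine = +0.99144.
Result = 0.012·47.75·(+0.82115) / (0.0404·(+0.99144)) = +11.748 rad/s; magnitude 11.748 rad/s.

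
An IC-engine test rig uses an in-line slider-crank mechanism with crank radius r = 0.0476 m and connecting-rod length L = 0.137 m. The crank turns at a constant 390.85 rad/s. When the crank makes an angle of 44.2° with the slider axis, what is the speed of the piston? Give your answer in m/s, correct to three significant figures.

16.3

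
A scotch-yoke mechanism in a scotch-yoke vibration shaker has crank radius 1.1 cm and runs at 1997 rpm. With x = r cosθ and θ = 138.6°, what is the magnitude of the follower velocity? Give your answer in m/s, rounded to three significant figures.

1.52

ω = 209.1 rad/s (from 1997 rpm).
x = r cosθ ⇒ ẋ = −rω sinθ.
|v| = rω|sinθ| = 0.011·209.1·|sin 138.6°| = 1.5213 m/s.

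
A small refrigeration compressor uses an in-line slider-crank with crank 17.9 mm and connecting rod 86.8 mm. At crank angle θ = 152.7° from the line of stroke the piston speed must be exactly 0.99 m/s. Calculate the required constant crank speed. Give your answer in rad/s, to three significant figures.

148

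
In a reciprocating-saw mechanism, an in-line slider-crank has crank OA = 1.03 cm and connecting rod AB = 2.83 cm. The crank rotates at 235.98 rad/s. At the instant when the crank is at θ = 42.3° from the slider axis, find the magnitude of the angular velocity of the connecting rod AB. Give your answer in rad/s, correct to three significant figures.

65.5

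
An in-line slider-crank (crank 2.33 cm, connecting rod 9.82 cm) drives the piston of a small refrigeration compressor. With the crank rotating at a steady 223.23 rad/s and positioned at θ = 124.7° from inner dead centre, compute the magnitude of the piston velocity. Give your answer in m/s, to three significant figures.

3.69

ω = 223.2 rad/s
For an in-line slider-crank, x = r cosθ + √(L² − r² sin²θ), so v = −rω sinθ·[1 + r cosθ/√(L² − r² sin²θ)].
With r = 0.0233 m, L = 0.0982 m, θ = 124.7°: √(L² − r² sin²θ) = 0.096313 m.
v = −0.0233·223.2·0.82214·[1 + 0.0233·-0.56928/0.096313] = -3.6873 m/s.
|v| = 3.6873 m/s.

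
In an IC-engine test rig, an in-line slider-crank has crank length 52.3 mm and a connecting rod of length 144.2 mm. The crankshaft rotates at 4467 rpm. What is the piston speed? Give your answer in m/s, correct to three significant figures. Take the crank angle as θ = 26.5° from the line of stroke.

ω = 2π·4467/60 = 467.8 rad/s
For an in-line slider-crank, x = r cosθ + √(L² − r² sin²θ), so v = −rω sinθ·[1 + r cosθ/√(L² − r² sin²θ)].
With r = 0.0523 m, L = 0.1442 m, θ = 26.5°: √(L² − r² sin²θ) = 0.1423 m.
v = −0.0523·467.8·0.44620·[1 + 0.0523·0.89493/0.1423] = -14.507 m/s.
|v| = 14.507 m/s.

14.5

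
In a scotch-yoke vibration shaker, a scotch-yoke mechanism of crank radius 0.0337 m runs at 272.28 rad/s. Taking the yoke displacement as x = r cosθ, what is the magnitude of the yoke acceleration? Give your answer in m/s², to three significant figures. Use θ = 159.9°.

2350

ω = 272.3 rad/s
x = r cosθ ⇒ ẍ = −rω² cosθ (ω constant).
|a| = rω²|cosθ| = 0.0337·(272.3)²·|cos 159.9°| = 2346.2 m/s².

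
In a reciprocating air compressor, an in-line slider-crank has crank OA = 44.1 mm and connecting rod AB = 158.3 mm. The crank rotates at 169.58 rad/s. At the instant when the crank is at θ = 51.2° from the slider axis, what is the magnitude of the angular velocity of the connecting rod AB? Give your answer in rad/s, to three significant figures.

ω = 169.6 rad/s
The rod makes angle φ with the slider axis where L sinφ = r sinθ; differentiating, L cosφ·φ̇ = r ω cosθ.
L cosφ = √(L² − r² sin²θ) = 0.15452 m.
|ω_rod| = r ω |cosθ| / √(L² − r² sin²θ) = 0.0441·169.6·0.62660/0.15452 = 30.326 rad/s.

30.3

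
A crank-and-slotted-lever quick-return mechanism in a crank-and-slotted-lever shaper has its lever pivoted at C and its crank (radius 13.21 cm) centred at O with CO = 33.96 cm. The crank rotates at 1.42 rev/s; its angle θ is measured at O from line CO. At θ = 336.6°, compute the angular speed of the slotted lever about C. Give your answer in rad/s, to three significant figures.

ω = 8.922 rad/s (from 1.42 rev/s).
Crank pin A relative to C: A = (d + r cosθ, r sinθ); lever angle φ = atan2(r sinθ, d + r cosθ).
Differentiating tanφ: φ̇ = rω(d cosθ + r)/(d² + r² + 2dr cosθ).
d² + r² + 2dr cosθ = |CA|² = 0.215122 m²;  d cosθ + r = +0.44377 m.
|ω_lever| = |0.1321·8.922·+0.44377| / 0.215122 = 2.4313 rad/s.

2.43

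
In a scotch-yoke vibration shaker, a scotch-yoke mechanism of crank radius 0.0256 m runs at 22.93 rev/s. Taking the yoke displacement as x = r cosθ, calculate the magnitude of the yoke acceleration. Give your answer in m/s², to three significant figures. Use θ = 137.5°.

392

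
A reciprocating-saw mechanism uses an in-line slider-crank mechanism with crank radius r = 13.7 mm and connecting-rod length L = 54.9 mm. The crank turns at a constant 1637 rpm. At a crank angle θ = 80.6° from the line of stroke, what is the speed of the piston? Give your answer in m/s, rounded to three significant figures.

ω = 2π·1637/60 = 171.4 rad/s
For an in-line slider-crank, x = r cosθ + √(L² − r² sin²θ), so v = −rω sinθ·[1 + r cosθ/√(L² − r² sin²θ)].
With r = 0.0137 m, L = 0.0549 m, θ = 80.6°: √(L² − r² sin²θ) = 0.05321 m.
v = −0.0137·171.4·0.98657·[1 + 0.0137·0.16333/0.05321] = -2.4144 m/s.
|v| = 2.4144 m/s.

2.41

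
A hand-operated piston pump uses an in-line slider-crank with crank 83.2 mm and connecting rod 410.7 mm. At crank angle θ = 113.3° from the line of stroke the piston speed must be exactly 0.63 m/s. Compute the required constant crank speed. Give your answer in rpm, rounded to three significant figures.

85.7

For an in-line slider-crank, |v_piston| = rω|sinθ|·[1 + r cosθ/√(L² − r² sin²θ)].
With r = 0.0832 m, L = 0.4107 m, θ = 113.3°: the bracketed kinematic factor |dx/dθ| = 0.070183 m.
ω = v/|dx/dθ| = 0.63/0.070183 = 8.9766 rad/s.
N = 60ω/(2π) = 85.72 rpm.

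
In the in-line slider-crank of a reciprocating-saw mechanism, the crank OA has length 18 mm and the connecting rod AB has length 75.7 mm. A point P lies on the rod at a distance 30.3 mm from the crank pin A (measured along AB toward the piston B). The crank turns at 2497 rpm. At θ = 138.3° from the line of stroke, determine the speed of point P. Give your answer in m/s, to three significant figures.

ω = 261.5 rad/s.  Crank-pin speed |V_A| = rω = 4.7067 m/s, perpendicular to OA.
Rod angle: sinφ = −(r/L) sinθ ⇒ φ = -9.101°; ω_rod = −rω cosθ/√(L²−r²sin²θ) = +47.015 rad/s.
V_P = V_A + ω_rod × AP, with AP = 0.0303 m along the rod.
Components: V_Px = −rω sinθ − a·ω_rod·sinφ = -2.9057 m/s;  V_Py = rω cosθ + a·ω_rod·cosφ = -2.1076 m/s.
|V_P| = √(V_Px² + V_Py²) = 3.5896 m/s.

3.59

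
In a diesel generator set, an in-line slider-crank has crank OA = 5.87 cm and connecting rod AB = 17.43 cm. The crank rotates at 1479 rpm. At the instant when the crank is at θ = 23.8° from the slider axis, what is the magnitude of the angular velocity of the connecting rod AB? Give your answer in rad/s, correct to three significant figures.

ω = 154.9 rad/s (converted from 1479 rpm).
The rod makes angle φ with the slider axis where L sinφ = r sinθ; differentiating, L cosφ·φ̇ = r ω cosθ.
L cosφ = √(L² − r² sin²θ) = 0.17268 m.
|ω_rod| = r ω |cosθ| / √(L² − r² sin²θ) = 0.0587·154.9·0.91496/0.17268 = 48.171 rad/s.

48.2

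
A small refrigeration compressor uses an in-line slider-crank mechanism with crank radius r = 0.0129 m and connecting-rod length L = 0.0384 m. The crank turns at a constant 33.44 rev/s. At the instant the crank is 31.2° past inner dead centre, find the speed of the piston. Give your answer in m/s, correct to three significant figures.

ω = 2π·33.4 = 210.1 rad/s
For an in-line slider-crank, x = r cosθ + √(L² − r² sin²θ), so v = −rω sinθ·[1 + r cosθ/√(L² − r² sin²θ)].
With r = 0.0129 m, L = 0.0384 m, θ = 31.2°: √(L² − r² sin²θ) = 0.037814 m.
v = −0.0129·210.1·0.51803·[1 + 0.0129·0.85536/0.037814] = -1.8138 m/s.
|v| = 1.8138 m/s.

1.81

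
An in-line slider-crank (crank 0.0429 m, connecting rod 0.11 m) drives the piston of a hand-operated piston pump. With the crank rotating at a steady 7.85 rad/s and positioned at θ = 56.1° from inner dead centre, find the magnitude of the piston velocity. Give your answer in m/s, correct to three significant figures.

ω = 7.85 rad/s
For an in-line slider-crank, x = r cosθ + √(L² − r² sin²θ), so v = −rω sinθ·[1 + r cosθ/√(L² − r² sin²θ)].
With r = 0.0429 m, L = 0.11 m, θ = 56.1°: √(L² − r² sin²θ) = 0.10408 m.
v = −0.0429·7.85·0.83001·[1 + 0.0429·0.55775/0.10408] = -0.34378 m/s.
|v| = 0.34378 m/s.

0.344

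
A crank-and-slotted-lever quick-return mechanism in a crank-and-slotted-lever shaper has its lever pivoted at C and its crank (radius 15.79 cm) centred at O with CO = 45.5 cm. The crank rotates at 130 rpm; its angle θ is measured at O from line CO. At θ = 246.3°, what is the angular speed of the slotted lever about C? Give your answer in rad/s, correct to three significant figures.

0.308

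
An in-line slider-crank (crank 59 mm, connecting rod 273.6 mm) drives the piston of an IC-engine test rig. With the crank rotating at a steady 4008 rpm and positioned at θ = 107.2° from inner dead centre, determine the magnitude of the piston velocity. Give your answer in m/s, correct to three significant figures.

22.1

ω = 2π·4008/60 = 419.7 rad/s
For an in-line slider-crank, x = r cosθ + √(L² − r² sin²θ), so v = −rω sinθ·[1 + r cosθ/√(L² − r² sin²θ)].
With r = 0.059 m, L = 0.2736 m, θ = 107.2°: √(L² − r² sin²θ) = 0.26773 m.
v = −0.059·419.7·0.95528·[1 + 0.059·-0.29571/0.26773] = -22.114 m/s.
|v| = 22.114 m/s.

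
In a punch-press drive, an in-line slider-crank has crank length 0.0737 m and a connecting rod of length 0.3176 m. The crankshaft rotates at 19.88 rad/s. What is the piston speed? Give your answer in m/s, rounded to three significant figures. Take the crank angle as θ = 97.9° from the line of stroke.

1.40

ω = 19.88 rad/s
For an in-line slider-crank, x = r cosθ + √(L² − r² sin²θ), so v = −rω sinθ·[1 + r cosθ/√(L² − r² sin²θ)].
With r = 0.0737 m, L = 0.3176 m, θ = 97.9°: √(L² − r² sin²θ) = 0.3091 m.
v = −0.0737·19.88·0.99051·[1 + 0.0737·-0.13744/0.3091] = -1.4037 m/s.
|v| = 1.4037 m/s.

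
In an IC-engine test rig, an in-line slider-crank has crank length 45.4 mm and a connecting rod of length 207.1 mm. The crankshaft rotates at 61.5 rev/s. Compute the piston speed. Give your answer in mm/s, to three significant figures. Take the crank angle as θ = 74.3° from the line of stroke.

17900

ω = 2π·61.5 = 386.4 rad/s
For an in-line slider-crank, x = r cosθ + √(L² − r² sin²θ), so v = −rω sinθ·[1 + r cosθ/√(L² − r² sin²θ)].
With r = 0.0454 m, L = 0.2071 m, θ = 74.3°: √(L² − r² sin²θ) = 0.20244 m.
v = −0.0454·386.4·0.96269·[1 + 0.0454·0.27060/0.20244] = -17.914 m/s.
|v| = 17.914 m/s = 17914 mm/s.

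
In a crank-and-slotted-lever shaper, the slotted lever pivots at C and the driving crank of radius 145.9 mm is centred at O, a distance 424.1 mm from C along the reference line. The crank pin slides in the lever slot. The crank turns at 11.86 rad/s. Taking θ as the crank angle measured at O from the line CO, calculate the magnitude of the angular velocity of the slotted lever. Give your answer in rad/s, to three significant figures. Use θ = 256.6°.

ω = 11.86 rad/s
Crank pin A relative to C: A = (d + r cosθ, r sinθ); lever angle φ = atan2(r sinθ, d + r cosθ).
Differentiating tanφ: φ̇ = rω(d cosθ + r)/(d² + r² + 2dr cosθ).
d² + r² + 2dr cosθ = |CA|² = 0.172468 m²;  d cosθ + r = +0.047616 m.
|ω_lever| = |0.1459·11.86·+0.047616| / 0.172468 = 0.47773 rad/s.

0.478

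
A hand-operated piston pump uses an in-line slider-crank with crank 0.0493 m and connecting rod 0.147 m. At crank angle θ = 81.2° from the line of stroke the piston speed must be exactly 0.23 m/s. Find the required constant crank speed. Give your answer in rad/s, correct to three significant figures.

4.48

For an in-line slider-crank, |v_piston| = rω|sinθ|·[1 + r cosθ/√(L² − r² sin²θ)].
With r = 0.0493 m, L = 0.147 m, θ = 81.2°: the bracketed kinematic factor |dx/dθ| = 0.051369 m.
ω = v/|dx/dθ| = 0.23/0.051369 = 4.4774 rad/s.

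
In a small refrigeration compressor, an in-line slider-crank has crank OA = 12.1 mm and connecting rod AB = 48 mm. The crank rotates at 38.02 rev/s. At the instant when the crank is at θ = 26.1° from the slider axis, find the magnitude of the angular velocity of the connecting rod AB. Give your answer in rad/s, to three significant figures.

ω = 238.9 rad/s (converted from 38.02 rev/s).
The rod makes angle φ with the slider axis where L sinφ = r sinθ; differentiating, L cosφ·φ̇ = r ω cosθ.
L cosφ = √(L² − r² sin²θ) = 0.047704 m.
|ω_rod| = r ω |cosθ| / √(L² − r² sin²θ) = 0.0121·238.9·0.89803/0.047704 = 54.414 rad/s.

54.4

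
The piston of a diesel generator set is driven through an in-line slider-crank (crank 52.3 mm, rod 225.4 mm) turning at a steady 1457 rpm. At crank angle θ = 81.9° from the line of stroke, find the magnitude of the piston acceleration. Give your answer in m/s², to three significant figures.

ω = 2π·1457/60 = 152.6 rad/s
x(θ) = r cosθ + √(L² − r² sin²θ); with ω constant, a = ω²·d²x/dθ².
d²x/dθ² = −r cosθ − r²(cos2θ)/√u − r⁴ sin²2θ/(4u^{3/2}),  u = L² − r² sin²θ = 0.0481242 m².
Substituting r = 0.0523 m, L = 0.2254 m, θ = 81.9°: d²x/dθ² = +0.0045907 m.
a = ω²·d²x/dθ² = (152.6)²·(+0.0045907) = +106.87 m/s²;  |a| = 106.87 m/s².

107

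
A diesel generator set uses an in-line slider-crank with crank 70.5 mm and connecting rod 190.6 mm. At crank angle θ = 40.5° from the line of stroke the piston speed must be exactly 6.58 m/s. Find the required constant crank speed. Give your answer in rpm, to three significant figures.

1060

For an in-line slider-crank, |v_piston| = rω|sinθ|·[1 + r cosθ/√(L² − r² sin²θ)].
With r = 0.0705 m, L = 0.1906 m, θ = 40.5°: the bracketed kinematic factor |dx/dθ| = 0.059052 m.
ω = v/|dx/dθ| = 6.58/0.059052 = 111.43 rad/s.
N = 60ω/(2π) = 1064 rpm.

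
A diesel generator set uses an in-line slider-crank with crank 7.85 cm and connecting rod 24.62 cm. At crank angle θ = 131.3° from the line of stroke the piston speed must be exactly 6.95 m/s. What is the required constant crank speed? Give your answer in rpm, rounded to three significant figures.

1440

For an in-line slider-crank, |v_piston| = rω|sinθ|·[1 + r cosθ/√(L² − r² sin²θ)].
With r = 0.0785 m, L = 0.2462 m, θ = 131.3°: the bracketed kinematic factor |dx/dθ| = 0.046192 m.
ω = v/|dx/dθ| = 6.95/0.046192 = 150.46 rad/s.
N = 60ω/(2π) = 1436.8 rpm.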